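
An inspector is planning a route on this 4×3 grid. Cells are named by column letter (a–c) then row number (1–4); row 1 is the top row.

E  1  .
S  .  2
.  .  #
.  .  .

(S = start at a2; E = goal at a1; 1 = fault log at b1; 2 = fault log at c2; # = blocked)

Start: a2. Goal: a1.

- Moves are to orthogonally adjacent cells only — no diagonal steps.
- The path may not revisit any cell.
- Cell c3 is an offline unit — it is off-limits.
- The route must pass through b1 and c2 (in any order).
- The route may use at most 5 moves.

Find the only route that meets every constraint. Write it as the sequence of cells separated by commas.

Any route must reach b1 and c2 and still end at a1 within 5 moves, so the order of the required stops is forced.
Route from a2: right 2 to c2, up 1 to c1, left 2 to a1 — 5 moves in all.
Check: all required cells visited; 5 ≤ 5 moves.

a2, b2, c2, c1, b1, a1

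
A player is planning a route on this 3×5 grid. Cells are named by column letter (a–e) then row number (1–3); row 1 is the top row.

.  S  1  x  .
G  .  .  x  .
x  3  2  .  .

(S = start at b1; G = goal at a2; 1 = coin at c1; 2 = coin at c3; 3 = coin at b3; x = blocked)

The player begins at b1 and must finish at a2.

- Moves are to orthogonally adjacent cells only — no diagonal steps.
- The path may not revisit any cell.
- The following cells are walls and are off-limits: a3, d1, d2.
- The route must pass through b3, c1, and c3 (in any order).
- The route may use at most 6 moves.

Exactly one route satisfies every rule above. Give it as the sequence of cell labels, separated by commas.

The budget equals the shortest possible length, so every move has to be on a shortest route through the required cells.
Route from b1: right to c1, 2× down (reaching c3), left to b3, up to b2, left to a2 — 6 moves in all.
Check: all required cells visited; 6 ≤ 6 moves.

b1, c1, c2, c3, b3, b2, a2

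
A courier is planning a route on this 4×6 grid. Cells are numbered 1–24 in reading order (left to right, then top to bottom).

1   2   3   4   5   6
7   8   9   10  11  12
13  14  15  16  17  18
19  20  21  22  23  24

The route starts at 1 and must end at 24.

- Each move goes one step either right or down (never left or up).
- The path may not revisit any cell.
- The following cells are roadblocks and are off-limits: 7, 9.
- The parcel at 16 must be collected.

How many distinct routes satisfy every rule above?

A right/down-only route from 1 to 24 makes exactly 3 down-moves and 5 right-moves in some order.
With no other constraints that would be C(8,3) = 56 routes.
Split at 16 and multiply the segment counts (each segment already excludes blocked cells): 1→16: 2; 16→24: 3; product = 6.
That gives 6 routes.

6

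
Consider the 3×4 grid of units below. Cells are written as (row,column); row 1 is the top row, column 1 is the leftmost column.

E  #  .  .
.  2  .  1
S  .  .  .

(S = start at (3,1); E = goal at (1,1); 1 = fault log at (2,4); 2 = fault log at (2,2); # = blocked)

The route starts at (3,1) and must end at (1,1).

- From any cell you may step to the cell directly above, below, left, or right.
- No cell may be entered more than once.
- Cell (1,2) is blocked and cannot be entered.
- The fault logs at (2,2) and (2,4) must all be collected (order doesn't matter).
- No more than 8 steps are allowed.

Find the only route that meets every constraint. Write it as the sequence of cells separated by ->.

Any route must reach (2,2) and (2,4) and still end at (1,1) within 8 moves, so the order of the required stops is forced.
Route from (3,1): right 3 to (3,4), up 1 to (2,4), left 3 to (2,1), up 1 to (1,1) — 8 moves in all.
Check: all required cells visited; 8 ≤ 8 moves.

(3,1) -> (3,2) -> (3,3) -> (3,4) -> (2,4) -> (2,3) -> (2,2) -> (2,1) -> (1,1)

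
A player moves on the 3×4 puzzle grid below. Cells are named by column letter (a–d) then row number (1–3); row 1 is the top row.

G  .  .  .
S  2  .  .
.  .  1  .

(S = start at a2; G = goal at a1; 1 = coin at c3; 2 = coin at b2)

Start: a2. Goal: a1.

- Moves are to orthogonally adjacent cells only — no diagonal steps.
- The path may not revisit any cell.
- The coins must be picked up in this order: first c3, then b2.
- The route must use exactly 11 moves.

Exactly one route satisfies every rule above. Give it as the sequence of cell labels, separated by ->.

The waypoints must appear in the order c3, b2, with no cell reused.
Route from a2: down to a3, 3× right (reaching d3), 2× up (reaching d1), left to c1, down to c2, left to b2, up to b1, left to a1 — 11 moves in all.
Check: order respected (1 at step 3, 2 at step 9); 11 moves as required.

a2 -> a3 -> b3 -> c3 -> d3 -> d2 -> d1 -> c1 -> c2 -> b2 -> b1 -> a1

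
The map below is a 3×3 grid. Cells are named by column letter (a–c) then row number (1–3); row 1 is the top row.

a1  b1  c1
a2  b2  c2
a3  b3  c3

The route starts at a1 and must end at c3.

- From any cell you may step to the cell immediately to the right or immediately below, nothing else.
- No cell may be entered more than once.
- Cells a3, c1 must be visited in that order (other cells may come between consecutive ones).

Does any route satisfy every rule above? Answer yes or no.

c1 lies above a3, so going from a3 to c1 would need an upward move — but moves only go right/down, so a3 cannot be visited before c1.

no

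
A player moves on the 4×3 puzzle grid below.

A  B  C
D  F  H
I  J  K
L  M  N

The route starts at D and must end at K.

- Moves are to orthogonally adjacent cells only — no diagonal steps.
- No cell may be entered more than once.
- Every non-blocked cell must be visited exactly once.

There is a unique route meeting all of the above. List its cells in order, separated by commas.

Need to visit all 12 open cells exactly once, starting at D and ending at K.
Cell L has only two open neighbours (I and M), so the path must pass straight through it: one of those is the cell it's entered from and the other is where it exits.
Route from D: up 1 to A, right 2 to C, down 1 to H, left 1 to F, down 1 to J, left 1 to I, down 1 to L, right 2 to N, up 1 to K — 11 moves in all.
Check: all 12 open cells covered.

D, A, B, C, H, F, J, I, L, M, N, K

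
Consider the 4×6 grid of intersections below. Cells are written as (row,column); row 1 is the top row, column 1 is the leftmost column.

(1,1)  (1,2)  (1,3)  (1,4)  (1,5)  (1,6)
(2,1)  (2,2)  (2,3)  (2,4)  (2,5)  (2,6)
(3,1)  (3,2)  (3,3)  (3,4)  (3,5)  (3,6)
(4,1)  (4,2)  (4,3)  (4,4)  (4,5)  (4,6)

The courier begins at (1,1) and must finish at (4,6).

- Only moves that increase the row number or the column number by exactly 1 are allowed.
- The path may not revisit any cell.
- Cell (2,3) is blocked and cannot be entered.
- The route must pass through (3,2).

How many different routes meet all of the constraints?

A right/down-only route from (1,1) to (4,6) makes exactly 3 down-moves and 5 right-moves in some order.
With no other constraints that would be C(8,3) = 56 routes.
Split at (3,2) and multiply the segment counts (each segment already excludes blocked cells): (1,1)→(3,2): 3; (3,2)→(4,6): 5; product = 15.
That gives 15 routes.

15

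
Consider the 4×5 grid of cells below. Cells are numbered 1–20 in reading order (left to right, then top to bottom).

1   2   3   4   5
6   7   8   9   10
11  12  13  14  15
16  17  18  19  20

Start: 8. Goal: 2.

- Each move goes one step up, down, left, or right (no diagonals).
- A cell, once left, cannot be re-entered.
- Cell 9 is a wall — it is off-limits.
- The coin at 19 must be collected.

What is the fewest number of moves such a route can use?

Any route passes through 19 somewhere between 8 and 2. Summing Manhattan distances along the two legs (8 → 19 → 2) gives a lower bound of 3 + 5 = 8 moves.
A route of 8 moves achieves this: 8 → 13 → 14 → 19 → 18 → 17 → 12 → 7 → 2.
Since 8 matches the lower bound, it is optimal.

8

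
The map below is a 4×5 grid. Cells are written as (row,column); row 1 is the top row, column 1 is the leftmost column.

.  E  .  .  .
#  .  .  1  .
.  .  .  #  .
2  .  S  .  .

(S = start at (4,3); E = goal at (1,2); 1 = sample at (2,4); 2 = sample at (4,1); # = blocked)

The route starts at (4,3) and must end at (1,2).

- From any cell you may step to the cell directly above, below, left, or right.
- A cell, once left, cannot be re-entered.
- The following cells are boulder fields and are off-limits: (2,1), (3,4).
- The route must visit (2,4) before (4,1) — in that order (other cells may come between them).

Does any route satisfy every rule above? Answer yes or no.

Ignoring the required order, 4 revisit-free routes from (4,3) to (1,2) pass through all of (2,4) and (4,1); the waypoint orders that occur are (4,1) → (2,4) (4) — never (2,4) → (4,1).

no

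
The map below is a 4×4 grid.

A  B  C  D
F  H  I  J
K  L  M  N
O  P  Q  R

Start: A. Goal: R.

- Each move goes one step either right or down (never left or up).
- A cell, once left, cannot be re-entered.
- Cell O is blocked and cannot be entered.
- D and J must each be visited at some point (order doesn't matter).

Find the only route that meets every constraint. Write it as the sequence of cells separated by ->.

Moves only go right or down, so the column and row indices never decrease.
Route from A: 3× right (reaching D), 3× down (reaching R) — 6 moves in all.
Check: all required cells visited.

A -> B -> C -> D -> J -> N -> R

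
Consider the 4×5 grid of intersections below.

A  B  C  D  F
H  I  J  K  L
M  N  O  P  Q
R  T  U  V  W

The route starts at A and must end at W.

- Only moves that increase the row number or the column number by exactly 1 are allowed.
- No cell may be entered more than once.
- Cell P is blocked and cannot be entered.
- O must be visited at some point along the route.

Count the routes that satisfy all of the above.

6

A right/down-only route from A to W makes exactly 3 down-moves and 4 right-moves in some order.
With no other constraints that would be C(7,3) = 35 routes.
Split at O and multiply the segment counts (each segment already excludes blocked cells): A→O: 6; O→W: 1; product = 6.
That gives 6 routes.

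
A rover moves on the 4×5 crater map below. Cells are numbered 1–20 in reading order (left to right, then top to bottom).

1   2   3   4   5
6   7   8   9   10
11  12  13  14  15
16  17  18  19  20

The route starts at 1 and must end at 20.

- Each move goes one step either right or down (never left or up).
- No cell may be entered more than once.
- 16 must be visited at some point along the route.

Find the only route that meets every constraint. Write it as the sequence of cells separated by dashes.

1 - 6 - 11 - 16 - 17 - 18 - 19 - 20

Moves only go right or down, so the column and row indices never decrease.
Route from 1: 3× down (reaching 16), 4× right (reaching 20) — 7 moves in all.
Check: all required cells visited.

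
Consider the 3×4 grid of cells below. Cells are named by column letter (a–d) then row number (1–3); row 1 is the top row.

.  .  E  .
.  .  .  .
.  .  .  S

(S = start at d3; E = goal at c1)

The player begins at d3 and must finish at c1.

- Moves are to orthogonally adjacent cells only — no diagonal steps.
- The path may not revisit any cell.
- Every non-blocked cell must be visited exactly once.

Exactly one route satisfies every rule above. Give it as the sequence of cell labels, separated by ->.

Need to visit all 12 open cells exactly once, starting at d3 and ending at c1.
Cell a1 has only two open neighbours (a2 and b1), so the path must pass straight through it: one of those is the cell it's entered from and the other is where it exits.
Route from d3: left 3 to a3, up 2 to a1, right 1 to b1, down 1 to b2, right 2 to d2, up 1 to d1, left 1 to c1 — 11 moves in all.
Check: all 12 open cells covered.

d3 -> c3 -> b3 -> a3 -> a2 -> a1 -> b1 -> b2 -> c2 -> d2 -> d1 -> c1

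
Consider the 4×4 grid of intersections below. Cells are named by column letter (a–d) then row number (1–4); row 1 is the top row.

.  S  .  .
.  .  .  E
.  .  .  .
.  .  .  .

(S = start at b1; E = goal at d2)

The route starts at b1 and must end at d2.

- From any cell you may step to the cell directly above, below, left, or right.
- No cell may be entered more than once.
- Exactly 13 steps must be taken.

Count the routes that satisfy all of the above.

Need simple routes of exactly 13 moves from b1 to d2 (Manhattan distance 3, so 5 moves are spent on a detour and 5 undoing it).
Branch systematically from the start, pruning whenever the remaining move budget drops below the Manhattan distance to d2 or differs from it in parity. Grouping the completions by first move — via b2: 3; via a1: 9; via c1: 2 — and summing: 3 + 9 + 2 = 14.
That gives 14 routes.

14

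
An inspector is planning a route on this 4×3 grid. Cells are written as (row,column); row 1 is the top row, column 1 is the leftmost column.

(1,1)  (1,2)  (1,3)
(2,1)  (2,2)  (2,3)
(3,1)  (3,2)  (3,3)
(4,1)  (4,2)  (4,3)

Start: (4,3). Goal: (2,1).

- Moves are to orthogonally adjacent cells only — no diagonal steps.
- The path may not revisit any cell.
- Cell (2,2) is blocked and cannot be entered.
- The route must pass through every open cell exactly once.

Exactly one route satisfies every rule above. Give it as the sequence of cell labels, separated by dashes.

Need to visit all 11 open cells exactly once, starting at (4,3) and ending at (2,1).
Route from (4,3): 2× left (reaching (4,1)), up to (3,1), 2× right (reaching (3,3)), 2× up (reaching (1,3)), 2× left (reaching (1,1)), down to (2,1) — 10 moves in all.
Check: all 11 open cells covered.

(4,3) - (4,2) - (4,1) - (3,1) - (3,2) - (3,3) - (2,3) - (1,3) - (1,2) - (1,1) - (2,1)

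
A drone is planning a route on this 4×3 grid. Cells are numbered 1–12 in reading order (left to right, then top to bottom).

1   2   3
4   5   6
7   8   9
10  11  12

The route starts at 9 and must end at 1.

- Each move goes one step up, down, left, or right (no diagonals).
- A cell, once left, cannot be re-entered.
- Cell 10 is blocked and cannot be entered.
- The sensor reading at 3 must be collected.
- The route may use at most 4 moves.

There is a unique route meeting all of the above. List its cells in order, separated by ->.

The 4-move cap with required stops at 3 leaves no slack for detours.
Route from 9: 2× up (reaching 3), 2× left (reaching 1) — 4 moves in all.
Check: all required cells visited; 4 ≤ 4 moves.

9 -> 6 -> 3 -> 2 -> 1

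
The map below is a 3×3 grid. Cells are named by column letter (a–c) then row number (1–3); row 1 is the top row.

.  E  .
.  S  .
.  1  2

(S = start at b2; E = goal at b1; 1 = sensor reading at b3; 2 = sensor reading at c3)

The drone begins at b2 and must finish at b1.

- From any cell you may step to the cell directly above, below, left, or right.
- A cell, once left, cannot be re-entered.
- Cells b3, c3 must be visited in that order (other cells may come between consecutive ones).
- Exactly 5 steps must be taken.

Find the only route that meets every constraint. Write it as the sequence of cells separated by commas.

b2, b3, c3, c2, c1, b1

The waypoints must appear in the order b3, c3, with no cell reused.
Route from b2: down to b3, right to c3, 2× up (reaching c1), left to b1 — 5 moves in all.
Check: order respected (1 at step 1, 2 at step 2); 5 moves as required.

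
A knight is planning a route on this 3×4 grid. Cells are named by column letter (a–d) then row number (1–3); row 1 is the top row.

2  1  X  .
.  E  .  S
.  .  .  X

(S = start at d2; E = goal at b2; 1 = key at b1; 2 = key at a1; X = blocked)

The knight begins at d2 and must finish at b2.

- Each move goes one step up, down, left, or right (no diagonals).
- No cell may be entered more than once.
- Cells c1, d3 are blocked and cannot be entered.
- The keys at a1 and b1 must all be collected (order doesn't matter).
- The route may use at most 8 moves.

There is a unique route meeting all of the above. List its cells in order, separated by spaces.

d2 c2 c3 b3 a3 a2 a1 b1 b2

The 8-move cap with required stops at a1, b1 leaves no slack for detours.
Route from d2: left to c2, down to c3, 2× left (reaching a3), 2× up (reaching a1), right to b1, down to b2 — 8 moves in all.
Check: all required cells visited; 8 ≤ 8 moves.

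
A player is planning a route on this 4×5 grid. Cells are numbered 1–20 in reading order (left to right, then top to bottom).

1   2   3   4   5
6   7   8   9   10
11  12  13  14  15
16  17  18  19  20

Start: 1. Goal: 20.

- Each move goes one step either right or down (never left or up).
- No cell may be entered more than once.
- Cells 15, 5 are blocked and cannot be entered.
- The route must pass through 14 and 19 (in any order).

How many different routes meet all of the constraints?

A right/down-only route from 1 to 20 makes exactly 3 down-moves and 4 right-moves in some order.
With no other constraints that would be C(7,3) = 35 routes.
A monotone route can only reach the required cells in the order 14, 19, so split there and multiply the segment counts (each segment already excludes blocked cells): 1→14: 10; 14→19: 1; 19→20: 1; product = 10.
That gives 10 routes.

10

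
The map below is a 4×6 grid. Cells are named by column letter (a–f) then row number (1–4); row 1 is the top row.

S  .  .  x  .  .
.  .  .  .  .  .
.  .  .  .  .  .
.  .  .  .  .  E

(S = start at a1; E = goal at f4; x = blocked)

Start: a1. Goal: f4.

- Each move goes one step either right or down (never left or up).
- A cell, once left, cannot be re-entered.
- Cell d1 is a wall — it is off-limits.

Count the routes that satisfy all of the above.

A right/down-only route from a1 to f4 makes exactly 3 down-moves and 5 right-moves in some order.
With no other constraints that would be C(8,3) = 56 routes.
Subtract routes through each blocked cell (inclusion–exclusion for overlaps): − through d1: 10 → 46.
That gives 46 routes.

46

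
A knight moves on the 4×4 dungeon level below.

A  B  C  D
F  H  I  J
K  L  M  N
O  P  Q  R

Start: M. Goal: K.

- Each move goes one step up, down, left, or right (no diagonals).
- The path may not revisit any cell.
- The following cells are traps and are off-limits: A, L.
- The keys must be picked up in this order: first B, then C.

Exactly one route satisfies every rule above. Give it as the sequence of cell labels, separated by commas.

M, I, H, B, C, D, J, N, R, Q, P, O, K

The waypoints must appear in the order B, C, with no cell reused.
Route from M: up 1 to I, left 1 to H, up 1 to B, right 2 to D, down 3 to R, left 3 to O, up 1 to K — 12 moves in all.
Check: order respected (B at step 3, C at step 4).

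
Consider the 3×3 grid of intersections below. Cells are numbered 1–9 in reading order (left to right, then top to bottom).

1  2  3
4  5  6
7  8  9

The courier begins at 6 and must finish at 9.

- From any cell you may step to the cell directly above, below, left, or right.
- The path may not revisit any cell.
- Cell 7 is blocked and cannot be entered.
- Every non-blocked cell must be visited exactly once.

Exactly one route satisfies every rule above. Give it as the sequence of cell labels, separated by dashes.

Need to visit all 8 open cells exactly once, starting at 6 and ending at 9.
Cell 3 has only two open neighbours (6 and 2), so the path must pass straight through it: one of those is the cell it's entered from and the other is where it exits.
Route from 6: up 1 to 3, left 2 to 1, down 1 to 4, right 1 to 5, down 1 to 8, right 1 to 9 — 7 moves in all.
Check: all 8 open cells covered.

6 - 3 - 2 - 1 - 4 - 5 - 8 - 9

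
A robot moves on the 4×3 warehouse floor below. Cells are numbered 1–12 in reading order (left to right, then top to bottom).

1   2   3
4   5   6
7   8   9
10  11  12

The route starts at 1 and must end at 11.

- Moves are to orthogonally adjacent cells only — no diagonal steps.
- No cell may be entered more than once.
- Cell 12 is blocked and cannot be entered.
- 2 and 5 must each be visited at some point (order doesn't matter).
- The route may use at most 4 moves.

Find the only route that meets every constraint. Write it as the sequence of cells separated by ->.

Any route must reach 2 and 5 and still end at 11 within 4 moves, so the order of the required stops is forced.
Route from 1: right to 2, 3× down (reaching 11) — 4 moves in all.
Check: all required cells visited; 4 ≤ 4 moves.

1 -> 2 -> 5 -> 8 -> 11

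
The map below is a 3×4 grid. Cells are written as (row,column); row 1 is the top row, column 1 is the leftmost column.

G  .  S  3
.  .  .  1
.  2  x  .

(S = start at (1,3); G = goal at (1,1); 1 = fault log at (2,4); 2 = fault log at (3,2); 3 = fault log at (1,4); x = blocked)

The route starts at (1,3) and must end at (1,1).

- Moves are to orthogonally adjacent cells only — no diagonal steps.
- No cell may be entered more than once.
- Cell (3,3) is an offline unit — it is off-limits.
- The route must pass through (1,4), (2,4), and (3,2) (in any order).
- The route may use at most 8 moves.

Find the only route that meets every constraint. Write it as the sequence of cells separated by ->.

(1,3) -> (1,4) -> (2,4) -> (2,3) -> (2,2) -> (3,2) -> (3,1) -> (2,1) -> (1,1)

Any route must reach (1,4), (2,4), and (3,2) and still end at (1,1) within 8 moves, so the order of the required stops is forced.
Route from (1,3): right to (1,4), down to (2,4), 2× left (reaching (2,2)), down to (3,2), left to (3,1), 2× up (reaching (1,1)) — 8 moves in all.
Check: all required cells visited; 8 ≤ 8 moves.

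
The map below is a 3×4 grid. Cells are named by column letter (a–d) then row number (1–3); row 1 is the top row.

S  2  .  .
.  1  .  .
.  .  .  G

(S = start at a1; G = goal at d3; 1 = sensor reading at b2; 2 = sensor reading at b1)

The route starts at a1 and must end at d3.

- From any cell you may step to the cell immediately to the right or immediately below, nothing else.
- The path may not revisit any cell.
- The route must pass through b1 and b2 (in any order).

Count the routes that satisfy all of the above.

A right/down-only route from a1 to d3 makes exactly 2 down-moves and 3 right-moves in some order.
With no other constraints that would be C(5,2) = 10 routes.
A monotone route can only reach the required cells in the order b1, b2, so split there and multiply the segment counts: a1→b1: 1; b1→b2: 1; b2→d3: 3; product = 3.
That gives 3 routes.

3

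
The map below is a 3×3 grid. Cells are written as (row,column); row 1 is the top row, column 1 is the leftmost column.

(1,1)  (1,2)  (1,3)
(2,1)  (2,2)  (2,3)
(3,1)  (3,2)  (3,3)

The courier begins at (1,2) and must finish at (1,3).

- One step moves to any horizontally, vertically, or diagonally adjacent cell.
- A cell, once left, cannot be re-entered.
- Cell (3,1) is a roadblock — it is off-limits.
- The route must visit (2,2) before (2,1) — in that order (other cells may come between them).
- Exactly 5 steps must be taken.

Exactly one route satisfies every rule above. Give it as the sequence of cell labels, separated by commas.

(1,2), (2,2), (2,1), (3,2), (2,3), (1,3)

The waypoints must appear in the order (2,2), (2,1), with no cell reused.
Route from (1,2): down to (2,2), left to (2,1), down-right to (3,2), up-right to (2,3), up to (1,3) — 5 moves in all.
Check: order respected ((2,2) at step 1, (2,1) at step 2); 5 moves as required.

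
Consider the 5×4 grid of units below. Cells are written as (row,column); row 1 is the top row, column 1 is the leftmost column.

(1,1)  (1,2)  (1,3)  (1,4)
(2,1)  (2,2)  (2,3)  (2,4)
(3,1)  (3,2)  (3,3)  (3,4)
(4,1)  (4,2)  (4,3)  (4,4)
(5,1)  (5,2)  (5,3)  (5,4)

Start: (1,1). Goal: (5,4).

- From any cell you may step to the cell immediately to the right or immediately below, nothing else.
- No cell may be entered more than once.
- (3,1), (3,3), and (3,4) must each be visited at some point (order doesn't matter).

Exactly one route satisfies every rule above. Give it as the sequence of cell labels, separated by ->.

(1,1) -> (2,1) -> (3,1) -> (3,2) -> (3,3) -> (3,4) -> (4,4) -> (5,4)

Moves only go right or down, so the column and row indices never decrease.
Route from (1,1): 2× down (reaching (3,1)), 3× right (reaching (3,4)), 2× down (reaching (5,4)) — 7 moves in all.
Check: all required cells visited.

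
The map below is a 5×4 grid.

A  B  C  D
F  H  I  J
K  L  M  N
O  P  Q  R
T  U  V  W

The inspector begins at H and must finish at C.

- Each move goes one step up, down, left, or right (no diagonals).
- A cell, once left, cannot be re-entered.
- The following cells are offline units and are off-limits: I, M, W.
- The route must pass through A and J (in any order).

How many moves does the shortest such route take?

12

Any route passes through A and J in some order between H and C. Summing Manhattan distances along each leg and taking the cheapest ordering (H → A → J → C) gives a lower bound of 2 + 4 + 2 = 8 moves.
The shortest route satisfying every rule uses 12 moves: H → B → A → F → K → O → P → Q → R → N → J → D → C.
The no-revisit rule (legs can't share cells) pushes the minimum above the 8-move bound; an exhaustive check rules out every length from 8 to 11 (on a 4-connected grid the length of any start-to-goal walk has the same parity as the Manhattan bound, so only lengths 8, 10, 12, … need checking), leaving 12 as the minimum.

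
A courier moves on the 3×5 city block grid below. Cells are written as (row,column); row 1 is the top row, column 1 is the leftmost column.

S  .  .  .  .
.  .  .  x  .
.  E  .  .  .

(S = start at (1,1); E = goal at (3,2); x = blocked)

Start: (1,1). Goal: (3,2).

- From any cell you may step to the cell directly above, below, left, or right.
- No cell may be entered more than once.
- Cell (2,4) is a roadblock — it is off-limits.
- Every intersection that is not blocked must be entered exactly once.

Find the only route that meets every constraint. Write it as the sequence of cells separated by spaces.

(1,1) (1,2) (1,3) (1,4) (1,5) (2,5) (3,5) (3,4) (3,3) (2,3) (2,2) (2,1) (3,1) (3,2)

Need to visit all 14 open cells exactly once, starting at (1,1) and ending at (3,2).
Cell (1,5) has only two open neighbours ((2,5) and (1,4)), so the path must pass straight through it: one of those is the cell it's entered from and the other is where it exits.
Route from (1,1): 4× right (reaching (1,5)), 2× down (reaching (3,5)), 2× left (reaching (3,3)), up to (2,3), 2× left (reaching (2,1)), down to (3,1), right to (3,2) — 13 moves in all.
Check: all 14 open cells covered.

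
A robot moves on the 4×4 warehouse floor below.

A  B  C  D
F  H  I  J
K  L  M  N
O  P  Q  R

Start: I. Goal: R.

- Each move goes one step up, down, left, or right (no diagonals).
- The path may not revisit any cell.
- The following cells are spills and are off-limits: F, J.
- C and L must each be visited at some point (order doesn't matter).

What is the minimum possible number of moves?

7

Any route passes through C and L in some order between I and R. Summing Manhattan distances along each leg and taking the cheapest ordering (I → C → L → R) gives a lower bound of 1 + 3 + 3 = 7 moves.
A route of 7 moves achieves this: I → C → B → H → L → P → Q → R.
Since 7 matches the lower bound, it is optimal.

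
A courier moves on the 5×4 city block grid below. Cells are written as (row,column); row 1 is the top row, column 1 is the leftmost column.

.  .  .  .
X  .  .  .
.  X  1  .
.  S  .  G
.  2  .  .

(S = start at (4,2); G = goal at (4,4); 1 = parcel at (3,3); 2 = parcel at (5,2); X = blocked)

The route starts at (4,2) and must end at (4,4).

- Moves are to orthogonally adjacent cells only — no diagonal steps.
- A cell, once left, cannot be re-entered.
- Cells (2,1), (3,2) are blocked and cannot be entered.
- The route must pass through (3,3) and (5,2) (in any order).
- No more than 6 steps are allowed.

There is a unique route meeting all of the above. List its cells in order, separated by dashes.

The budget equals the shortest possible length, so every move has to be on a shortest route through the required cells.
Route from (4,2): down to (5,2), right to (5,3), 2× up (reaching (3,3)), right to (3,4), down to (4,4) — 6 moves in all.
Check: all required cells visited; 6 ≤ 6 moves.

(4,2) - (5,2) - (5,3) - (4,3) - (3,3) - (3,4) - (4,4)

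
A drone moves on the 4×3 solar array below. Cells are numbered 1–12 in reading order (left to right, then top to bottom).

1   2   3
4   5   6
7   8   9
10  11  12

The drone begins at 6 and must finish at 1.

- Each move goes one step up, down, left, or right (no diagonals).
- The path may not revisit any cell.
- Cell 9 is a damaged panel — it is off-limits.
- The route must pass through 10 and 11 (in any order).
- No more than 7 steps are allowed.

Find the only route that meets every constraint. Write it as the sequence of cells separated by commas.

The budget equals the shortest possible length, so every move has to be on a shortest route through the required cells.
Route from 6: left to 5, 2× down (reaching 11), left to 10, 3× up (reaching 1) — 7 moves in all.
Check: all required cells visited; 7 ≤ 7 moves.

6, 5, 8, 11, 10, 7, 4, 1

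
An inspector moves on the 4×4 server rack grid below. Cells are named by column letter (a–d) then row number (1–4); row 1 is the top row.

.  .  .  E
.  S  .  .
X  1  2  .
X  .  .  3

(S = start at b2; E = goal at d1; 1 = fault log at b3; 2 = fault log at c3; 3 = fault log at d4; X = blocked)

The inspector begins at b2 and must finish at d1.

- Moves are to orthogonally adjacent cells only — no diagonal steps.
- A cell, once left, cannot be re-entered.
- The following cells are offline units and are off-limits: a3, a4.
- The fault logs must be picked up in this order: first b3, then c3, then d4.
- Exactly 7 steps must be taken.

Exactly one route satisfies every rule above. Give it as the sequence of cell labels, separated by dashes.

b2 - b3 - c3 - c4 - d4 - d3 - d2 - d1

The waypoints must appear in the order b3, c3, d4, with no cell reused.
Route from b2: down 1 to b3, right 1 to c3, down 1 to c4, right 1 to d4, up 3 to d1 — 7 moves in all.
Check: order respected (1 at step 1, 2 at step 2, 3 at step 4); 7 moves as required.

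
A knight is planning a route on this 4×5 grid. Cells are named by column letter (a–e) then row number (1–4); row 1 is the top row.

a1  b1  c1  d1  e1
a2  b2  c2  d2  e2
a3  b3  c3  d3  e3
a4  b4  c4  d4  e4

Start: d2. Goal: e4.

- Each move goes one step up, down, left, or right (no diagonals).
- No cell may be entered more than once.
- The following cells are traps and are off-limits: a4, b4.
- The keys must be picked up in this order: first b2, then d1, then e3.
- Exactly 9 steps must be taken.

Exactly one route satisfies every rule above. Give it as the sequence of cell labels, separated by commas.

The waypoints must appear in the order b2, d1, e3, with no cell reused.
Route from d2: 2× left (reaching b2), up to b1, 3× right (reaching e1), 3× down (reaching e4) — 9 moves in all.
Check: order respected (b2 at step 2, d1 at step 5, e3 at step 8); 9 moves as required.

d2, c2, b2, b1, c1, d1, e1, e2, e3, e4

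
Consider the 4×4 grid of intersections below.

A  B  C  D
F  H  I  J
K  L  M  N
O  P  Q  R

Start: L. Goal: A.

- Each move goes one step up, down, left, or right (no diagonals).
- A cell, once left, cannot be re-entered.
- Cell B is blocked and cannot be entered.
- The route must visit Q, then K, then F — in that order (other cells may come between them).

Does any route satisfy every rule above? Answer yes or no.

yes

One route that works: L → M → Q → P → O → K → F → A.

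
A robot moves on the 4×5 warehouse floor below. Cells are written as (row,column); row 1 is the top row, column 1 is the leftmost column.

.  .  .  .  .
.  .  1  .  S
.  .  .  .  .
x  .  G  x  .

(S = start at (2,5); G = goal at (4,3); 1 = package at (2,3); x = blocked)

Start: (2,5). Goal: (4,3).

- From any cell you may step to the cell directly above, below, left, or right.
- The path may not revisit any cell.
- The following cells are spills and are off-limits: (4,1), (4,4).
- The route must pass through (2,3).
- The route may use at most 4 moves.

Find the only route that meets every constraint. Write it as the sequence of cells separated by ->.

(2,5) -> (2,4) -> (2,3) -> (3,3) -> (4,3)

Any route must reach (2,3) and still end at (4,3) within 4 moves, so the order of the required stops is forced.
Route from (2,5): 2× left (reaching (2,3)), 2× down (reaching (4,3)) — 4 moves in all.
Check: all required cells visited; 4 ≤ 4 moves.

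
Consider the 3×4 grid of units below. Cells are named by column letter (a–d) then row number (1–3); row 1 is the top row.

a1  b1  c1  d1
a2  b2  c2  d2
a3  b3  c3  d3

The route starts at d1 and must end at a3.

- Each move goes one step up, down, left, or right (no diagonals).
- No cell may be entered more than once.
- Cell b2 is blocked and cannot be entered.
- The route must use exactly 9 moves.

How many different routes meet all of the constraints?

1

Need simple routes of exactly 9 moves from d1 to a3 (Manhattan distance 5, so 2 moves are spent on a detour and 2 undoing it).
Enumerating: d1 d2 d3 c3 c2 c1 b1 a1 a2 a3.
That gives 1 route.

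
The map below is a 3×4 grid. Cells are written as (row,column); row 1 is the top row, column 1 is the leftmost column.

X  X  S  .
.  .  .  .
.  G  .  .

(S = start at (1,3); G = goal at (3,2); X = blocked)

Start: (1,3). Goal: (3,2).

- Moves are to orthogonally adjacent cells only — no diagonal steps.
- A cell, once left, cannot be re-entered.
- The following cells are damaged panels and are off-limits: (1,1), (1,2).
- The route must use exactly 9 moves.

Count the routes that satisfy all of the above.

Need simple routes of exactly 9 moves from (1,3) to (3,2) (Manhattan distance 3, so 3 moves are spent on a detour and 3 undoing it).
Enumerating: (1,3) (1,4) (2,4) (3,4) (3,3) (2,3) (2,2) (2,1) (3,1) (3,2).
That gives 1 route.

1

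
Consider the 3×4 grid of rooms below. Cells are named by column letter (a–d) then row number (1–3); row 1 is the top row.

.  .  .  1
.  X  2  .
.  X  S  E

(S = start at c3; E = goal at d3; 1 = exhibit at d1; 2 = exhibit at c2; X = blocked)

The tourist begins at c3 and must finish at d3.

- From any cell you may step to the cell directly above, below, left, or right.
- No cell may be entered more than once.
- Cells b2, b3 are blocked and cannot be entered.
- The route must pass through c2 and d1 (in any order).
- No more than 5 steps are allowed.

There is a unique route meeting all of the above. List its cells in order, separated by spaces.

c3 c2 c1 d1 d2 d3

Any route must reach c2 and d1 and still end at d3 within 5 moves, so the order of the required stops is forced.
Route from c3: 2× up (reaching c1), right to d1, 2× down (reaching d3) — 5 moves in all.
Check: all required cells visited; 5 ≤ 5 moves.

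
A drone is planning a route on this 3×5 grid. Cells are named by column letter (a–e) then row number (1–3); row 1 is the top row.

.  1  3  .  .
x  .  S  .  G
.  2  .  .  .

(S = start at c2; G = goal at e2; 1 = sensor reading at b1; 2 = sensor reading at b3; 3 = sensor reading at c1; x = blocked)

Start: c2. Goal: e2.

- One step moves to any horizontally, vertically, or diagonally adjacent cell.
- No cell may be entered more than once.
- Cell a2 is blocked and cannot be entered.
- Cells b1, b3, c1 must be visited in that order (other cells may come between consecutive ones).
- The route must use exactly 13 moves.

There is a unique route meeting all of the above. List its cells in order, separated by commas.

The waypoints must appear in the order b1, b3, c1, with no cell reused.
Route from c2: up-left to b1, left to a1, down-right to b2, down-left to a3, 4× right (reaching e3), 2× up-left (reaching c1), 2× right (reaching e1), down to e2 — 13 moves in all.
Check: order respected (1 at step 1, 2 at step 5, 3 at step 10); 13 moves as required.

c2, b1, a1, b2, a3, b3, c3, d3, e3, d2, c1, d1, e1, e2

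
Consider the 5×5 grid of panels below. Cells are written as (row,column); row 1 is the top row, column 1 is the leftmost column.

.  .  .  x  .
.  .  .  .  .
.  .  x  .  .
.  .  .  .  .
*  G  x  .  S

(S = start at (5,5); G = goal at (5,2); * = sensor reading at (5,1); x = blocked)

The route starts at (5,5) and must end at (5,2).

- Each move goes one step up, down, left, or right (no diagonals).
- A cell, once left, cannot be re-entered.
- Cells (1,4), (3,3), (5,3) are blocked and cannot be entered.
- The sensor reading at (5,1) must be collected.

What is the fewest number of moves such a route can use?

7

Any route passes through (5,1) somewhere between (5,5) and (5,2). Summing Manhattan distances along the two legs ((5,5) → (5,1) → (5,2)) gives a lower bound of 4 + 1 = 5 moves.
That bound ignores the blocked cells. Measuring each leg by the fewest moves that actually steer around them ((5,5)→(5,1): 6; (5,1)→(5,2): 1) raises the lower bound to 7.
A route of 7 moves exists: (5,5) → (4,5) → (4,4) → (4,3) → (4,2) → (4,1) → (5,1) → (5,2).
Since 7 matches that lower bound, it is optimal.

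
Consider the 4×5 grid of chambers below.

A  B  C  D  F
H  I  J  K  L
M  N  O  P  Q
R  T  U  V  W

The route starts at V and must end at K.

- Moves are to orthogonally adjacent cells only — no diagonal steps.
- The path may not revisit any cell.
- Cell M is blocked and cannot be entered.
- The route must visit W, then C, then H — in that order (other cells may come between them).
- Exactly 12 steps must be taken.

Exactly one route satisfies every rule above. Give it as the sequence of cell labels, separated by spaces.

V W Q L F D C B A H I J K

The waypoints must appear in the order W, C, H, with no cell reused.
Route from V: right 1 to W, up 3 to F, left 4 to A, down 1 to H, right 3 to K — 12 moves in all.
Check: order respected (W at step 1, C at step 6, H at step 9); 12 moves as required.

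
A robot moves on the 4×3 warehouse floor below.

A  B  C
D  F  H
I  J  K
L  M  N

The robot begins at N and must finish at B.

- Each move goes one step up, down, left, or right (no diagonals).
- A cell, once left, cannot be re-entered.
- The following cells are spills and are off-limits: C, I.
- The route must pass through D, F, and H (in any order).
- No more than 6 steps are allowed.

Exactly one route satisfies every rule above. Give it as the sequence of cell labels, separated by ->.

N -> K -> H -> F -> D -> A -> B

Any route must reach D, F, and H and still end at B within 6 moves, so the order of the required stops is forced.
Route from N: up 2 to H, left 2 to D, up 1 to A, right 1 to B — 6 moves in all.
Check: all required cells visited; 6 ≤ 6 moves.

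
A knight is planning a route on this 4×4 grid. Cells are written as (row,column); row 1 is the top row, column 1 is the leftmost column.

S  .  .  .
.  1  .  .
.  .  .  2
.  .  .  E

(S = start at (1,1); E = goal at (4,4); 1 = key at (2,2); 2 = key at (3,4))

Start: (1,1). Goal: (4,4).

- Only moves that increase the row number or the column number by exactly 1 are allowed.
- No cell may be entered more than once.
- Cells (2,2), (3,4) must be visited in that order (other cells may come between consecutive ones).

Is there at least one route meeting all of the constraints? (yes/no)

yes

One route that works: (1,1) → (2,1) → (2,2) → (3,2) → (3,3) → (3,4) → (4,4).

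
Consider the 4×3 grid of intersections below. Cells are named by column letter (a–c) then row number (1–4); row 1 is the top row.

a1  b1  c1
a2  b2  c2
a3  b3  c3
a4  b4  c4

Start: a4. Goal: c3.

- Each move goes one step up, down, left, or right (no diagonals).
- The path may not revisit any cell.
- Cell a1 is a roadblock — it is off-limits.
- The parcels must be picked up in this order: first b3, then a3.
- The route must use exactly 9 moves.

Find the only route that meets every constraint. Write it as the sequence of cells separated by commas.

The waypoints must appear in the order b3, a3, with no cell reused.
Route from a4: right to b4, up to b3, left to a3, up to a2, right to b2, up to b1, right to c1, 2× down (reaching c3) — 9 moves in all.
Check: order respected (b3 at step 2, a3 at step 3); 9 moves as required.

a4, b4, b3, a3, a2, b2, b1, c1, c2, c3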